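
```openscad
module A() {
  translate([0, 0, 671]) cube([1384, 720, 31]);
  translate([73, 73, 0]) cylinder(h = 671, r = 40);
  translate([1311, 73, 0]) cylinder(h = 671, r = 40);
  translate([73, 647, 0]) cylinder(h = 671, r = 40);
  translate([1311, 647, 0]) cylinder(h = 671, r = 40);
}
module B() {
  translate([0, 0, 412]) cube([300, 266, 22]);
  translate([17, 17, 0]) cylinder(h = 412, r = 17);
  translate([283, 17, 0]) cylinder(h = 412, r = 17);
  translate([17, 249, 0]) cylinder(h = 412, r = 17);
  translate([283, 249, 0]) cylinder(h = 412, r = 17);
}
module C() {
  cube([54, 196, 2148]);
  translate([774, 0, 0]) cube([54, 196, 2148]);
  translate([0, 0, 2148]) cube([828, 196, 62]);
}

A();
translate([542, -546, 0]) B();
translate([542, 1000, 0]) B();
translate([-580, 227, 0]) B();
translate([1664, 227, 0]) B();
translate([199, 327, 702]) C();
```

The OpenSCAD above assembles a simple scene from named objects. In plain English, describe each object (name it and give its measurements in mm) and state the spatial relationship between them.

A is a table: top 1384 mm (x) × 720 mm (y), 31 mm thick, upper face at z = 702 mm, on four round legs of 80 mm diameter, each leg's bounding box inset 33 mm from the nearest pair of top edges, running from z = 0 to the bottom of the top.

B is a four-legged stool. The seat is 300×266 mm, 22 mm thick, top at z = 434 mm. It stands on four round legs, each 34 mm in diameter, from z = 0 to the seat underside, each leg's axis is inset half a diameter from the nearest pair of seat edges (so the leg's bounding box is flush with the corner).

C is a rectangular door frame: two vertical jambs of 54×196 mm section, 2148 mm tall, with a clear opening 720 mm wide between their inner faces. A header 62 mm tall and 196 mm deep lies on top of the jambs and spans the full outside width.

Four stools sit around the table at the −y, +y, −x, +x sides. The door frame is on top of the table.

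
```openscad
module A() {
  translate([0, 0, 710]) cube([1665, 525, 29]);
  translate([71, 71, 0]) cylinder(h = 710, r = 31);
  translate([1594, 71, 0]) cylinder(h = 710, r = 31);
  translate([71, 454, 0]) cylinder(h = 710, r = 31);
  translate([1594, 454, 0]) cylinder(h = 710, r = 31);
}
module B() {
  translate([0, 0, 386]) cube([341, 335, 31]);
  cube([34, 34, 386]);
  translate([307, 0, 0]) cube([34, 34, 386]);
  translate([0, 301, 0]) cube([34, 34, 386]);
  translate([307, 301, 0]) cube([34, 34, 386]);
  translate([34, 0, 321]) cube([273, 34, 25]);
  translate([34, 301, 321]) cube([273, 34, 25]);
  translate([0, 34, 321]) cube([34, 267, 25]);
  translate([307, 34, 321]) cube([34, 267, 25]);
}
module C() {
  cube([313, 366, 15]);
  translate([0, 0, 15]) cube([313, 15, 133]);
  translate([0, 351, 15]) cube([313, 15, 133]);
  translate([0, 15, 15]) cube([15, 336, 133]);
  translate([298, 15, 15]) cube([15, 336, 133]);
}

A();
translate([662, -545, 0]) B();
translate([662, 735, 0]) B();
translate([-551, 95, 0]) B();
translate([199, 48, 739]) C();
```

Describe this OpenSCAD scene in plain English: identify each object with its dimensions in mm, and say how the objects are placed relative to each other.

A is a rectangular dining table. The top is 1665×525×29 mm with its upper surface at z = 739 mm. It stands on four round legs of 62 mm diameter, each leg's bounding box inset 40 mm from the nearest pair of top edges, running from the floor to the underside of the top.

B is a simple wooden stool: a rectangular seat 341 mm (x) by 335 mm (y), 31 mm thick, top face at z = 417 mm, on four square legs, each 34×34 mm in cross-section. The legs rest on z = 0, each flush with a corner of the seat. Four stretchers, 34 mm wide and 25 mm tall, connect adjacent legs with their undersides at z = 321 mm, each running between the inner faces of the legs it joins and aligned with the legs' outer faces on the other axis.

C is an open storage box with external size 313×366×148 mm and wall thickness 15 mm (the base is also 15 mm thick). The base covers the whole footprint; the four walls stand on the base, with the y-facing walls full-width and the x-facing walls fitting between their inner faces.

Three stools sit around the table at the −y, +y, −x sides. The open box is on top of the table.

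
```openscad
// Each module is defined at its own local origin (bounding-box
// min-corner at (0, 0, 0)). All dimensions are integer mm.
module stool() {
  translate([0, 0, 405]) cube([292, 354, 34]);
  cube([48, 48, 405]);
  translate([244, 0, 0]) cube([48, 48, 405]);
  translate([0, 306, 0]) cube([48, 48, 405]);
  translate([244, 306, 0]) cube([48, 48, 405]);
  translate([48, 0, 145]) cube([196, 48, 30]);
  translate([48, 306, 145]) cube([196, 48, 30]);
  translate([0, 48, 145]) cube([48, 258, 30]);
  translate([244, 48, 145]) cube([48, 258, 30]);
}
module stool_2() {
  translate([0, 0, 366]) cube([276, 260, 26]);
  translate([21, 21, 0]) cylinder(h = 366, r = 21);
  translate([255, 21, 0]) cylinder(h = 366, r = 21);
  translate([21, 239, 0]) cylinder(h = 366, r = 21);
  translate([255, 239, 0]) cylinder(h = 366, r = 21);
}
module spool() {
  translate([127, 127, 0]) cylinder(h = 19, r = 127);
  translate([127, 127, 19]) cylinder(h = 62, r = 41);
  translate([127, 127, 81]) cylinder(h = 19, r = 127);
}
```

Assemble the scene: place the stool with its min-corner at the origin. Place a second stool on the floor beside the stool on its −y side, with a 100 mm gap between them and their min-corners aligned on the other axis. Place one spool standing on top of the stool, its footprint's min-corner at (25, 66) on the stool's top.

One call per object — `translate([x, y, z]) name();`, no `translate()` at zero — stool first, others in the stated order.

stool();
translate([0, -360, 0]) stool_2();
translate([25, 66, 439]) spool();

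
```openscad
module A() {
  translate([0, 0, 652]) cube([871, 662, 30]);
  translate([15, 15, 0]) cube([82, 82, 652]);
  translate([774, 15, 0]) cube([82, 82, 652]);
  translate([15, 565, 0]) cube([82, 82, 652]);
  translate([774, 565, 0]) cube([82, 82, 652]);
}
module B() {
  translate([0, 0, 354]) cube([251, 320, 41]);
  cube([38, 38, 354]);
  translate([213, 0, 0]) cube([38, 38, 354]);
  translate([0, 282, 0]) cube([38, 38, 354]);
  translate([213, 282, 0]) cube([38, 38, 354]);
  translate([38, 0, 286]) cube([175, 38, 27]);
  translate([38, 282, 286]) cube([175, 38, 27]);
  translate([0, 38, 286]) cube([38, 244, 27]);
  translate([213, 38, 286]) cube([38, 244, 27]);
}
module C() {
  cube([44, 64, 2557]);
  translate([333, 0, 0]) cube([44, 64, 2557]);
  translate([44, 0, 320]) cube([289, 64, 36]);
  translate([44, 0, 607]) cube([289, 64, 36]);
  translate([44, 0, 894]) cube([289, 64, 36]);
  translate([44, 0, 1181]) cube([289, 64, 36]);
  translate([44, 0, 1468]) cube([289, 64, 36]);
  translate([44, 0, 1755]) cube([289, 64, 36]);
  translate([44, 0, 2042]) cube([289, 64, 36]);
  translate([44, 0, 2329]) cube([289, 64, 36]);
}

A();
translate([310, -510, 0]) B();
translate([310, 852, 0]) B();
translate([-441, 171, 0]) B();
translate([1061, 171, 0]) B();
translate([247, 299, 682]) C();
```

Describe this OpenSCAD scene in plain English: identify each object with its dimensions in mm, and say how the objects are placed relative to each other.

A is a rectangular dining table. The top is 871×662×30 mm with its upper surface at z = 682 mm. It stands on four 82×82 mm square legs, each inset 15 mm from the nearest pair of top edges, running from the floor to the underside of the top.

B is a four-legged stool. The seat is 251×320 mm, 41 mm thick, top at z = 395 mm. It stands on four square legs, each 38×38 mm in cross-section, from z = 0 to the seat underside, each flush with a corner of the seat. Four stretchers, 38 mm wide and 27 mm tall, connect adjacent legs with their undersides at z = 286 mm, each running between the inner faces of the legs it joins and aligned with the legs' outer faces on the other axis.

C is a wooden ladder with two side rails of 44×64 mm section and 2557 mm height, set 377 mm apart overall. Between them run 8 rectangular rungs (64 mm deep, 36 mm thick), front faces flush with the rails' −y face. The bottom of the first rung is 320 mm above the floor and each subsequent rung is 287 mm higher than the one below.

Four stools sit around the table at the −y, +y, −x, +x sides. The ladder is on top of the table, centred.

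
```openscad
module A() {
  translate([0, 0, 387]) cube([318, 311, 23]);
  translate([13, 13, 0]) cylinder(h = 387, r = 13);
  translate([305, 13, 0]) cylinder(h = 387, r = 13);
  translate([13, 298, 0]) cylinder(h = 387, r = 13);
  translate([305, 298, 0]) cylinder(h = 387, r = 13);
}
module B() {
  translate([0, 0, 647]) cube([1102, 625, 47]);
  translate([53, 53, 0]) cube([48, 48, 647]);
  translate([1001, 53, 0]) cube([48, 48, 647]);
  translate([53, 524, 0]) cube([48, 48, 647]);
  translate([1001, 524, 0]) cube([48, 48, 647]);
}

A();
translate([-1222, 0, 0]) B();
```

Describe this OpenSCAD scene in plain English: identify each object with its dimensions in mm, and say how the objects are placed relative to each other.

A is a four-legged stool. The seat is 318×311 mm, 23 mm thick, top at z = 410 mm. It stands on four round legs, each 26 mm in diameter, from z = 0 to the seat underside, each leg's axis is inset half a diameter from the nearest pair of seat edges (so the leg's bounding box is flush with the corner).

B is a table: top 1102 mm (x) × 625 mm (y), 47 mm thick, upper face at z = 694 mm, on four 48×48 mm square legs, each inset 53 mm from the nearest pair of top edges, running from z = 0 to the bottom of the top.

The table is on the floor beside the stool on its −x side.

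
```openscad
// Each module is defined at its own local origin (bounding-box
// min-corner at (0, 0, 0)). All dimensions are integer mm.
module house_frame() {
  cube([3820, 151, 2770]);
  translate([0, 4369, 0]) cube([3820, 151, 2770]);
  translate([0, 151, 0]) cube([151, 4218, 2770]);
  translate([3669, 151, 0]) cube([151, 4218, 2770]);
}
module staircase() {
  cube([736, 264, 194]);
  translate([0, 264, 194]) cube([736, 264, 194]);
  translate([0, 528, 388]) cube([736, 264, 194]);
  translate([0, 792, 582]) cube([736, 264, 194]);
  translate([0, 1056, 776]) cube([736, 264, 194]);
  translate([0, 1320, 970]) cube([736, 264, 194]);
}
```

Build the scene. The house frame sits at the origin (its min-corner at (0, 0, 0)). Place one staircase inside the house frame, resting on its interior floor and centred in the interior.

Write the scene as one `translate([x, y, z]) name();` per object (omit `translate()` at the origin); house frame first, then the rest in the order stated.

house_frame();
translate([1542, 1468, 0]) staircase();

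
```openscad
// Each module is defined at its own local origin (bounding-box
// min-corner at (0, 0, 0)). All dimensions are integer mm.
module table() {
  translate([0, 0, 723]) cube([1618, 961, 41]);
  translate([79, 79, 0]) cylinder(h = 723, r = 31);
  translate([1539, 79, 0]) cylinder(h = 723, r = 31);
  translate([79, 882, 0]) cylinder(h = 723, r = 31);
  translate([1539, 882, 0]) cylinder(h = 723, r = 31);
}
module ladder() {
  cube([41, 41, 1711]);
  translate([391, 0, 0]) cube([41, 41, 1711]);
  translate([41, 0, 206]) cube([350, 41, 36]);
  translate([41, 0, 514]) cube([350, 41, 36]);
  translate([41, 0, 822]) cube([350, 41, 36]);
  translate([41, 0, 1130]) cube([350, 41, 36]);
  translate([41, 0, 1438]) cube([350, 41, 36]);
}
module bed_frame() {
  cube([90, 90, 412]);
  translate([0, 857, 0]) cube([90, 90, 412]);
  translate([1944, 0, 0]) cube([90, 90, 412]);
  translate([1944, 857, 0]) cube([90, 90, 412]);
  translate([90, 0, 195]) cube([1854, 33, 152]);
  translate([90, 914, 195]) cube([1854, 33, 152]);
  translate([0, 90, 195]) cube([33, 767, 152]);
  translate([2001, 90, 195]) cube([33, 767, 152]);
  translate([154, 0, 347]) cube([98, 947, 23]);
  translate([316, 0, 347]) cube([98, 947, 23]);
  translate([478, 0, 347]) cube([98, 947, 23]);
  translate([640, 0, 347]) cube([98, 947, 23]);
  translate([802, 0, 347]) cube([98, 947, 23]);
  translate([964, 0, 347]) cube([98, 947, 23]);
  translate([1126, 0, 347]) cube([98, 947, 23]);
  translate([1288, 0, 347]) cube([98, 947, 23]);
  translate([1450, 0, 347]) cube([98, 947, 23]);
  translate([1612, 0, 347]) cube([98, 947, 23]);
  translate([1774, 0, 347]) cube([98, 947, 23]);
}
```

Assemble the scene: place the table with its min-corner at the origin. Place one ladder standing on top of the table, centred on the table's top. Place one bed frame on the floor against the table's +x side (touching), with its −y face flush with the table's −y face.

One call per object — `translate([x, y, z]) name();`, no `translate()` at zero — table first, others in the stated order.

table();
translate([593, 460, 764]) ladder();
translate([1618, 0, 0]) bed_frame();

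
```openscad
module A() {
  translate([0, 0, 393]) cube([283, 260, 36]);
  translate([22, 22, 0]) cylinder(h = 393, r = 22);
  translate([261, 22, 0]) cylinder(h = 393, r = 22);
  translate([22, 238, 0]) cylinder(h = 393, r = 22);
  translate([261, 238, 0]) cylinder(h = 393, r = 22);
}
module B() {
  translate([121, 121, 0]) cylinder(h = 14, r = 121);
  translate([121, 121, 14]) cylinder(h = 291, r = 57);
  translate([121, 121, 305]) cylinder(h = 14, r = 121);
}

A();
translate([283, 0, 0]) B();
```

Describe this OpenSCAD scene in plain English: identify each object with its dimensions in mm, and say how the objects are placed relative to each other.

A is a four-legged stool. The seat is 283×260 mm, 36 mm thick, top at z = 429 mm. It stands on four round legs, each 44 mm in diameter, from z = 0 to the seat underside, each leg's axis is inset half a diameter from the nearest pair of seat edges (so the leg's bounding box is flush with the corner).

B is a spool: two coaxial disc flanges of radius 121 mm and thickness 14 mm, joined by a core cylinder of radius 57 mm and height 291 mm. The lower flange rests on z = 0 and the three cylinders share a vertical axis.

The spool is against the stool's +x side, with their −y faces flush.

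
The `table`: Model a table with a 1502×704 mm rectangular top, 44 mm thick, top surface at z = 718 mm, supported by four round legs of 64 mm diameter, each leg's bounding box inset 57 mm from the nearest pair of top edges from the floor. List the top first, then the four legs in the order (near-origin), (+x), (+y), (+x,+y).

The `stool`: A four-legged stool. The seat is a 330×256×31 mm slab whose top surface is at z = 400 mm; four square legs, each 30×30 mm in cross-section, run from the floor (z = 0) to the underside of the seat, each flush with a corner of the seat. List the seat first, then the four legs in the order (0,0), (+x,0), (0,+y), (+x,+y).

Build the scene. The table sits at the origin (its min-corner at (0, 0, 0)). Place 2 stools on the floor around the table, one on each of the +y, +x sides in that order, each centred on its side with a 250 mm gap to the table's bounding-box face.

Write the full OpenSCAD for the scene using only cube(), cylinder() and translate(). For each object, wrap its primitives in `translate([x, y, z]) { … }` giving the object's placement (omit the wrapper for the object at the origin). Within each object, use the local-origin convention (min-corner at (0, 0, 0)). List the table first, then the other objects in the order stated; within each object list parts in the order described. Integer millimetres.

translate([0, 0, 674]) cube([1502, 704, 44]);
translate([89, 89, 0]) cylinder(h = 674, r = 32);
translate([1413, 89, 0]) cylinder(h = 674, r = 32);
translate([89, 615, 0]) cylinder(h = 674, r = 32);
translate([1413, 615, 0]) cylinder(h = 674, r = 32);
translate([586, 954, 0]) {
  translate([0, 0, 369]) cube([330, 256, 31]);
  cube([30, 30, 369]);
  translate([300, 0, 0]) cube([30, 30, 369]);
  translate([0, 226, 0]) cube([30, 30, 369]);
  translate([300, 226, 0]) cube([30, 30, 369]);
}
translate([1752, 224, 0]) {
  translate([0, 0, 369]) cube([330, 256, 31]);
  cube([30, 30, 369]);
  translate([300, 0, 0]) cube([30, 30, 369]);
  translate([0, 226, 0]) cube([30, 30, 369]);
  translate([300, 226, 0]) cube([30, 30, 369]);
}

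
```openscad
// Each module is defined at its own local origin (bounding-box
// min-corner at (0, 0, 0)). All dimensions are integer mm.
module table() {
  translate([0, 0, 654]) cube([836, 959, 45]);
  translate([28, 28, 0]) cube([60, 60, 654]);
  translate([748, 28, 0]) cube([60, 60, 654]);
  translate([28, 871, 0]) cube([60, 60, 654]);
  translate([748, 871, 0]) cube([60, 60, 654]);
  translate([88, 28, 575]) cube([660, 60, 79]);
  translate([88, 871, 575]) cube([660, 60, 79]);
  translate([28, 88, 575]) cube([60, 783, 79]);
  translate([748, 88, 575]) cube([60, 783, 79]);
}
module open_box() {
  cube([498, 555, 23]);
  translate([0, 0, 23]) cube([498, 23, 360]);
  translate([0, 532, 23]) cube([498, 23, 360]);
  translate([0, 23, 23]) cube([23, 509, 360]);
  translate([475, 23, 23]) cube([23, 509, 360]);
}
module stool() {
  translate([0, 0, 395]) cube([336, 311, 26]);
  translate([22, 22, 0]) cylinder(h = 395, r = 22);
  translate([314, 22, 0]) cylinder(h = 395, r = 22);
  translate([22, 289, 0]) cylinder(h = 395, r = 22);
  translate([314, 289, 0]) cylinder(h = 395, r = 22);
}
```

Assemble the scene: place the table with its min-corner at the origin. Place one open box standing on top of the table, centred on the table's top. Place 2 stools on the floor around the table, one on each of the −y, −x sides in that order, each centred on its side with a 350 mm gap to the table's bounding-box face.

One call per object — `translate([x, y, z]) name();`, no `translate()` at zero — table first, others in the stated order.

table();
translate([169, 202, 699]) open_box();
translate([250, -661, 0]) stool();
translate([-686, 324, 0]) stool();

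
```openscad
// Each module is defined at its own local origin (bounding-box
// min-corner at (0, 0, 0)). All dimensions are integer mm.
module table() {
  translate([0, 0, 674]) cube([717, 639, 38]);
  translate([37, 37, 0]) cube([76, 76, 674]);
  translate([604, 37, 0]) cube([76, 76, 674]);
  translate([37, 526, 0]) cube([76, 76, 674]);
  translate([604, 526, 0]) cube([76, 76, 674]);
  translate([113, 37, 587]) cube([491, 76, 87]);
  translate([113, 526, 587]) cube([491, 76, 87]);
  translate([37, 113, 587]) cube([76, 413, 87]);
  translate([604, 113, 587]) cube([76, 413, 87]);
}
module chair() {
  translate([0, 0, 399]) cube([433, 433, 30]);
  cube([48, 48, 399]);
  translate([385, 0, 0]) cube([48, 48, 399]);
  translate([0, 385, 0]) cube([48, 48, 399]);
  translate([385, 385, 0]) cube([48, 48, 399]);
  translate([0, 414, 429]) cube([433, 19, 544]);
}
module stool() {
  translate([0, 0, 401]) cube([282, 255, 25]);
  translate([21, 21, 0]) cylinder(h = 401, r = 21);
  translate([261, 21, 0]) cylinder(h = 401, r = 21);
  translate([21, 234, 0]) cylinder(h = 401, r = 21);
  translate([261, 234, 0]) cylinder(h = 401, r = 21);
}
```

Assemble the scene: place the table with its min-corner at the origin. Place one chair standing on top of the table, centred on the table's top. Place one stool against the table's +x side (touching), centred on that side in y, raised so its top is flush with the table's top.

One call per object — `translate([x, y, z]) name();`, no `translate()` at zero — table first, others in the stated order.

table();
translate([142, 103, 712]) chair();
translate([717, 192, 286]) stool();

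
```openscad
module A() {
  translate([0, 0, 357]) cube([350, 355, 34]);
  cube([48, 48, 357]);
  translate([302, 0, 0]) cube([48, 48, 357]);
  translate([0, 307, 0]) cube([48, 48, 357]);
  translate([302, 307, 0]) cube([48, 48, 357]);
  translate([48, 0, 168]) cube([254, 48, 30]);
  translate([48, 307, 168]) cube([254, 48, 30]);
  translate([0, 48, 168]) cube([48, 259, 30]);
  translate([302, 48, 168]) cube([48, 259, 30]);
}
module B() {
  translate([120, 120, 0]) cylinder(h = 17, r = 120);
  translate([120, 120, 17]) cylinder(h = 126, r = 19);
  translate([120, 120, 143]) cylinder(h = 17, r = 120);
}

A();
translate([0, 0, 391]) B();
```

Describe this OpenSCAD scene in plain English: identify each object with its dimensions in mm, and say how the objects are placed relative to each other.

A is a four-legged stool. The seat is 350×355 mm, 34 mm thick, top at z = 391 mm. It stands on four square legs, each 48×48 mm in cross-section, from z = 0 to the seat underside, each flush with a corner of the seat. Four stretchers, 48 mm wide and 30 mm tall, connect adjacent legs with their undersides at z = 168 mm, each running between the inner faces of the legs it joins and aligned with the legs' outer faces on the other axis.

B is a spool: two coaxial disc flanges of radius 120 mm and thickness 17 mm, joined by a core cylinder of radius 19 mm and height 126 mm. The lower flange rests on z = 0 and the three cylinders share a vertical axis.

The spool is on top of the stool.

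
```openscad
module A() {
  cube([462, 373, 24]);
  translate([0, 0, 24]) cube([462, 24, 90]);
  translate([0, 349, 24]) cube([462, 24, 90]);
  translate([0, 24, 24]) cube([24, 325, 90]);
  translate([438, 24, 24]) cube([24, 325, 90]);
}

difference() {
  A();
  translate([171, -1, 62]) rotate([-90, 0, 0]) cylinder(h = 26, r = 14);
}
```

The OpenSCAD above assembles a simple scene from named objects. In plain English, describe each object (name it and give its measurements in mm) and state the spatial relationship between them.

A is an open-topped rectangular box: outside dimensions 462×373×114 mm, with a uniform wall and base thickness of 24 mm. The base is a full 462×373 slab on the floor; four walls sit on top of the base. The front and back walls (the −y and +y sides) span the full width; the two side walls fit between them.

The open box has a circular hole of radius 14 mm through its front wall, centred at (x = 171, z = 62).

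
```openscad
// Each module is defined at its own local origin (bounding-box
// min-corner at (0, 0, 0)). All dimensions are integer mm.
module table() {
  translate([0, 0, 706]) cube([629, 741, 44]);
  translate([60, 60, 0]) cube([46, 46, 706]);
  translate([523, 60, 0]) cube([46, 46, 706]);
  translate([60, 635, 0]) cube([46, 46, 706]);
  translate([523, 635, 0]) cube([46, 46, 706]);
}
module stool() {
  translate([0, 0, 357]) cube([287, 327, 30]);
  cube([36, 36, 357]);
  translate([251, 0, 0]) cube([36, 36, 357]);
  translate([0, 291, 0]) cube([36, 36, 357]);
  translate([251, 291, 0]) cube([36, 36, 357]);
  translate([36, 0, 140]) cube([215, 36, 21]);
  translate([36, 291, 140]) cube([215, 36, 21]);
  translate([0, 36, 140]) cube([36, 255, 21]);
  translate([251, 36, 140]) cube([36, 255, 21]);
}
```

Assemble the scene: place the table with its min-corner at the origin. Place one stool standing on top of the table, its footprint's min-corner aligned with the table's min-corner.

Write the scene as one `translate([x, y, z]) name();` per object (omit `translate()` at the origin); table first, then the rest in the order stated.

table();
translate([0, 0, 750]) stool();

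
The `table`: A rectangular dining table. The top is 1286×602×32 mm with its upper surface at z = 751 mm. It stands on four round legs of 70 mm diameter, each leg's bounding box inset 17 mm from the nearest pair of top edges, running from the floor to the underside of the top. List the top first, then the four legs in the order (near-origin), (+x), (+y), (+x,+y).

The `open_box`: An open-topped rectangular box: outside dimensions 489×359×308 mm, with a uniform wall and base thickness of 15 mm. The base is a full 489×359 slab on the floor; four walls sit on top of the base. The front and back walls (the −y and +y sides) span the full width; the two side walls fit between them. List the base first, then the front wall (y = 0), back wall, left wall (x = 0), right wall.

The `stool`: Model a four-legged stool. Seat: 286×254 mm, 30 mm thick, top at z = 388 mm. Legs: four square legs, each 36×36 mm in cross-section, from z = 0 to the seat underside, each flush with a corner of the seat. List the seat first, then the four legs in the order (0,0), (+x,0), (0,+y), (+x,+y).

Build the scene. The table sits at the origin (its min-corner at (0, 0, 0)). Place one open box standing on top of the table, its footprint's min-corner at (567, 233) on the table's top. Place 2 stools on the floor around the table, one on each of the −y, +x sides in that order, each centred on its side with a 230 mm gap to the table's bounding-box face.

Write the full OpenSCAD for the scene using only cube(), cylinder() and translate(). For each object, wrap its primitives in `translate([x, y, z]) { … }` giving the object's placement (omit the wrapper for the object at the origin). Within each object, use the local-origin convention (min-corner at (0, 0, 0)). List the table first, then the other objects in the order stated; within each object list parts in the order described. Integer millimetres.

translate([0, 0, 719]) cube([1286, 602, 32]);
translate([52, 52, 0]) cylinder(h = 719, r = 35);
translate([1234, 52, 0]) cylinder(h = 719, r = 35);
translate([52, 550, 0]) cylinder(h = 719, r = 35);
translate([1234, 550, 0]) cylinder(h = 719, r = 35);
translate([567, 233, 751]) {
  cube([489, 359, 15]);
  translate([0, 0, 15]) cube([489, 15, 293]);
  translate([0, 344, 15]) cube([489, 15, 293]);
  translate([0, 15, 15]) cube([15, 329, 293]);
  translate([474, 15, 15]) cube([15, 329, 293]);
}
translate([500, -484, 0]) {
  translate([0, 0, 358]) cube([286, 254, 30]);
  cube([36, 36, 358]);
  translate([250, 0, 0]) cube([36, 36, 358]);
  translate([0, 218, 0]) cube([36, 36, 358]);
  translate([250, 218, 0]) cube([36, 36, 358]);
}
translate([1516, 174, 0]) {
  translate([0, 0, 358]) cube([286, 254, 30]);
  cube([36, 36, 358]);
  translate([250, 0, 0]) cube([36, 36, 358]);
  translate([0, 218, 0]) cube([36, 36, 358]);
  translate([250, 218, 0]) cube([36, 36, 358]);
}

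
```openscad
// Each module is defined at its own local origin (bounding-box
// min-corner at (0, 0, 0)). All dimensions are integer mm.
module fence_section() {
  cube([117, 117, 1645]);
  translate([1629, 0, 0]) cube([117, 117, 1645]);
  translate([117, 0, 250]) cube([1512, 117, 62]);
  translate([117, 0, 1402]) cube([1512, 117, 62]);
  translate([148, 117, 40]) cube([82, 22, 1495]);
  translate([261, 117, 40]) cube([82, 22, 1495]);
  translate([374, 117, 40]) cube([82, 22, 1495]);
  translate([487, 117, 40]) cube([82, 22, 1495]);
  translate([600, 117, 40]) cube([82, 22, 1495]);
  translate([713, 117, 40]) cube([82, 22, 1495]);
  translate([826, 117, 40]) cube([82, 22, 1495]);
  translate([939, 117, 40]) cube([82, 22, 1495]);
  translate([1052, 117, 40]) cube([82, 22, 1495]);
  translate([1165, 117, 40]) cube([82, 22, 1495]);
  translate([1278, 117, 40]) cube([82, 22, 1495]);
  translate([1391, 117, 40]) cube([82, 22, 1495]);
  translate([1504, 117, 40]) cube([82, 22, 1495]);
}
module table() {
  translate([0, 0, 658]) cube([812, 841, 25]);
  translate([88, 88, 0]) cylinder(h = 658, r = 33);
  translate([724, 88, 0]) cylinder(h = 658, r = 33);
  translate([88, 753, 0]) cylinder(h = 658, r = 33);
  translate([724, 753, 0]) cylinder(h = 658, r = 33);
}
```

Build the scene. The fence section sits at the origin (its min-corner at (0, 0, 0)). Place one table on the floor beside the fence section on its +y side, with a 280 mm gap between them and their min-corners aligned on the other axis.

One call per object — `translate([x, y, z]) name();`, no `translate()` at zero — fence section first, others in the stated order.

fence_section();
translate([0, 419, 0]) table();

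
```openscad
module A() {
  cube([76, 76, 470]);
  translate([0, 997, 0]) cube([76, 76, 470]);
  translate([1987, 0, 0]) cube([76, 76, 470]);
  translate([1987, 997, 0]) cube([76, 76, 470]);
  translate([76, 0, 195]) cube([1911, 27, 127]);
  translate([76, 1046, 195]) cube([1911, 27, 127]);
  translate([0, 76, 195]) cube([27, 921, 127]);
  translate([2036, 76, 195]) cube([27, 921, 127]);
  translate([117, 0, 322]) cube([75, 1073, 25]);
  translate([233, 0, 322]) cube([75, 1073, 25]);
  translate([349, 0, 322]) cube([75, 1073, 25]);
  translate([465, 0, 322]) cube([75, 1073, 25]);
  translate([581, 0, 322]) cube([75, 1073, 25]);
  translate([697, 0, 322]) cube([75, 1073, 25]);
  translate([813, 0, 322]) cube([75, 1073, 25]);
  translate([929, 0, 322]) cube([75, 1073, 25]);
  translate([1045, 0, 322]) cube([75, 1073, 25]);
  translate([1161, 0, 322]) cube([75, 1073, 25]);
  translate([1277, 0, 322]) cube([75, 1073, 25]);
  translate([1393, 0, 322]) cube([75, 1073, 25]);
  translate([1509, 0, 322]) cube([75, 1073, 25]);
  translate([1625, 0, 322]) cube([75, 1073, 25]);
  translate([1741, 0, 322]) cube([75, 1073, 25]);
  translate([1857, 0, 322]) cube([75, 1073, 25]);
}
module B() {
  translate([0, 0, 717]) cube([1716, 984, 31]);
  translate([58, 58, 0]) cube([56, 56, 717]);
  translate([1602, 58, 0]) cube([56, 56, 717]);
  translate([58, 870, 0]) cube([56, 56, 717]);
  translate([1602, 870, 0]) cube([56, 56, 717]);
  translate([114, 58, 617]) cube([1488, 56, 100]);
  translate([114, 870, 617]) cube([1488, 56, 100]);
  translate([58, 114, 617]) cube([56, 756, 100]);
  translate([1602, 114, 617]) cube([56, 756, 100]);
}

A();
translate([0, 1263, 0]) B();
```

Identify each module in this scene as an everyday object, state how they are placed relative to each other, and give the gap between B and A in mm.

The table's nearest face is 190 mm from the bed frame's +y face.

A is a bed frame. B is a table. The table is on the floor beside the bed frame on its +y side. The gap between the table and the bed frame is 190 mm.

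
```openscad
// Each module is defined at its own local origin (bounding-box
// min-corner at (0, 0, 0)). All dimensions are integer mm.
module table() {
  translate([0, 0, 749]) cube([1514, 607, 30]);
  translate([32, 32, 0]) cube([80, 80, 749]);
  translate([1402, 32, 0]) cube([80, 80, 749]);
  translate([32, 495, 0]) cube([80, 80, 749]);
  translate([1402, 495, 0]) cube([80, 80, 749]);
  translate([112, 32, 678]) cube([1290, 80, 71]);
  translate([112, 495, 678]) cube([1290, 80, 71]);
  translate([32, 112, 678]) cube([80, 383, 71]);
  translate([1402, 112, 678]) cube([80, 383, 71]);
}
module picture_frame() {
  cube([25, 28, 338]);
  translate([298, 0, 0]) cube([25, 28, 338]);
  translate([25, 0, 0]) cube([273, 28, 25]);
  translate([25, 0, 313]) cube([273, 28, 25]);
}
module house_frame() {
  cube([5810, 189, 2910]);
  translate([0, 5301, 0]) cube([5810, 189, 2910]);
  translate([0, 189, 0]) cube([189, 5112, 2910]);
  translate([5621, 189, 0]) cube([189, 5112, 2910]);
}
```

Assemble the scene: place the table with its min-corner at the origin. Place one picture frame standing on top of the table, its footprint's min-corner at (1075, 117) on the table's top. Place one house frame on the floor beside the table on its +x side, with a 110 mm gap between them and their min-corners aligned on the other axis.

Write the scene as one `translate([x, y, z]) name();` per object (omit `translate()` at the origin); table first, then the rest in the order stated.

table();
translate([1075, 117, 779]) picture_frame();
translate([1624, 0, 0]) house_frame();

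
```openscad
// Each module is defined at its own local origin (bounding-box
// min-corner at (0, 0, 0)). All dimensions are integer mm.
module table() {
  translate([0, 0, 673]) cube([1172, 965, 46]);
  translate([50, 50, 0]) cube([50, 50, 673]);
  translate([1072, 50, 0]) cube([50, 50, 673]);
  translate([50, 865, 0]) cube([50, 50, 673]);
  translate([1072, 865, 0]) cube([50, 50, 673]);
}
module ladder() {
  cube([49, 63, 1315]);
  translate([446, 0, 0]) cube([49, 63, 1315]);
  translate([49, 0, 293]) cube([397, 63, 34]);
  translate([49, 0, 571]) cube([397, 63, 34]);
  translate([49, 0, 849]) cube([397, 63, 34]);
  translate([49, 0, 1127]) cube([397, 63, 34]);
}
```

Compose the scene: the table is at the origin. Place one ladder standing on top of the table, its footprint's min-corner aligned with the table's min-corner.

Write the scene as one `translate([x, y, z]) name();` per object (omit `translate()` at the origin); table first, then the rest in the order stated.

table();
translate([0, 0, 719]) ladder();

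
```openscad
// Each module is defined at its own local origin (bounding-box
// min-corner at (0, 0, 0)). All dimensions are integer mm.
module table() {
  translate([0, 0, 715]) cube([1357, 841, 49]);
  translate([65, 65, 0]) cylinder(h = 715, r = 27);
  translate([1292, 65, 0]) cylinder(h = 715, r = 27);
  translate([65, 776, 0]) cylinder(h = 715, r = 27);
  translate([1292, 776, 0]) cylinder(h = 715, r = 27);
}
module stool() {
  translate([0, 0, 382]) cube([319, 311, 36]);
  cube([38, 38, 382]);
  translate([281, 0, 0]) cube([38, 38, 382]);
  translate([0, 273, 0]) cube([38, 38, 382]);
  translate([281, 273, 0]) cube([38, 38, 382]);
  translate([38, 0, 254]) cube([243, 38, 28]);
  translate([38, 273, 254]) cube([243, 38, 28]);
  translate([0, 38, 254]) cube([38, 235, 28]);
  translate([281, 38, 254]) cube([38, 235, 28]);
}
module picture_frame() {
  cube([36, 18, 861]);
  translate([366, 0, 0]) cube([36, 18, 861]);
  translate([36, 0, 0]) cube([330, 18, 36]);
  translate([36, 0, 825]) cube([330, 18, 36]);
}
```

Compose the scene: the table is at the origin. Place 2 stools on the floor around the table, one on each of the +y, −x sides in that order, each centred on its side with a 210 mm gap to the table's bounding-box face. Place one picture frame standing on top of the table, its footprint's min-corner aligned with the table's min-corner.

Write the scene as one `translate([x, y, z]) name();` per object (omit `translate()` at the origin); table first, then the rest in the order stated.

table();
translate([519, 1051, 0]) stool();
translate([-529, 265, 0]) stool();
translate([0, 0, 764]) picture_frame();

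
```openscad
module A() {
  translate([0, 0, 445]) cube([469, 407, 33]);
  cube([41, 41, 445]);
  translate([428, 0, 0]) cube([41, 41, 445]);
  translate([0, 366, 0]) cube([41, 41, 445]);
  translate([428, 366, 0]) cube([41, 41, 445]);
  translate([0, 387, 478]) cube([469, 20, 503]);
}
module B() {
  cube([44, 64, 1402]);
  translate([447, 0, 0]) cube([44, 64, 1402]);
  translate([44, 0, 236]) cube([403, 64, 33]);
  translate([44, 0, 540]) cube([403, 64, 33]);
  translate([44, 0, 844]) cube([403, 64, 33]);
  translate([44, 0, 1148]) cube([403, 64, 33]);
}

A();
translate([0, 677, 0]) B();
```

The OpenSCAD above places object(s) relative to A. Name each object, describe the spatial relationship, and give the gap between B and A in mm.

A is a chair. B is a ladder. The ladder is on the floor beside the chair on its +y side. The gap between the ladder and the chair is 270 mm.

The ladder's nearest face is 270 mm from the chair's +y face.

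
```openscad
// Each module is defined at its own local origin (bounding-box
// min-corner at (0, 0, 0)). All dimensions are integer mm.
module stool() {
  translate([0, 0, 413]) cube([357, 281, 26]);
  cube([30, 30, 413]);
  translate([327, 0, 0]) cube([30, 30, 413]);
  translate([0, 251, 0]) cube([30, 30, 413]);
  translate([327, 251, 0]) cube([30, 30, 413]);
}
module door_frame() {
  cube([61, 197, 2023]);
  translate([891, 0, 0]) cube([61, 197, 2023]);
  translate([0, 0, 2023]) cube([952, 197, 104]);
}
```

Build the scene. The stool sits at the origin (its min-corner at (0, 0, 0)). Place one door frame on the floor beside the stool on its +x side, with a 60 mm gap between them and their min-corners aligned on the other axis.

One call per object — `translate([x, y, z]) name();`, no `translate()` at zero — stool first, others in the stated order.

stool();
translate([417, 0, 0]) door_frame();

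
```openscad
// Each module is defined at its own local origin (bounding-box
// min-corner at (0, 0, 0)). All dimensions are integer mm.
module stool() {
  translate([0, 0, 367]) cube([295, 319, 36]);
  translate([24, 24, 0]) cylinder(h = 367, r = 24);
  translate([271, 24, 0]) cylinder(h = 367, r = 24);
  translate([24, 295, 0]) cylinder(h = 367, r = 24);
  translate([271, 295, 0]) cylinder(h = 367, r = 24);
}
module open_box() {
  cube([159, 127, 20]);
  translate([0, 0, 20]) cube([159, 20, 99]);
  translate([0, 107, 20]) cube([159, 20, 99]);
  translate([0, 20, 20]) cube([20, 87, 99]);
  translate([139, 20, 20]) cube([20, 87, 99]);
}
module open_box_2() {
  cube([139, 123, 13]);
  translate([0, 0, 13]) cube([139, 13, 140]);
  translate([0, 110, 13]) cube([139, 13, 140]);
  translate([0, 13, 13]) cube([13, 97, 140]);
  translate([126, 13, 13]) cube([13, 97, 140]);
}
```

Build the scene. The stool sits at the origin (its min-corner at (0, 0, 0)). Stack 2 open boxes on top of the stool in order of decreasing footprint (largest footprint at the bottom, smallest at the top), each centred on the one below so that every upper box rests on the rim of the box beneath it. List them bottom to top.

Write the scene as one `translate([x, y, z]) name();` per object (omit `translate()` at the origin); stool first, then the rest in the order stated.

stool();
translate([68, 96, 403]) open_box();
translate([78, 98, 522]) open_box_2();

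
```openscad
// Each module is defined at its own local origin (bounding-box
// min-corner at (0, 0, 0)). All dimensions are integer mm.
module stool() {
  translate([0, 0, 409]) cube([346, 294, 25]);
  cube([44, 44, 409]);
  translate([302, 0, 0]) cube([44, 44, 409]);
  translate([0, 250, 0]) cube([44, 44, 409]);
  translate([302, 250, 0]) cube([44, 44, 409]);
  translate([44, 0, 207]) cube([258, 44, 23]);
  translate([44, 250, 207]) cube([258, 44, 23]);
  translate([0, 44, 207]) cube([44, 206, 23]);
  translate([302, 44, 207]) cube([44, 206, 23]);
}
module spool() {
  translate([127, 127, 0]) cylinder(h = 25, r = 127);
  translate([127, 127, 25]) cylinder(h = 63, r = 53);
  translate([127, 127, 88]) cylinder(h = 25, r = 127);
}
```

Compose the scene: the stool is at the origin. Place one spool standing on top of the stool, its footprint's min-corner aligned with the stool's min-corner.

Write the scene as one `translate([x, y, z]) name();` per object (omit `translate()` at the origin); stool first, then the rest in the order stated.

stool();
translate([0, 0, 434]) spool();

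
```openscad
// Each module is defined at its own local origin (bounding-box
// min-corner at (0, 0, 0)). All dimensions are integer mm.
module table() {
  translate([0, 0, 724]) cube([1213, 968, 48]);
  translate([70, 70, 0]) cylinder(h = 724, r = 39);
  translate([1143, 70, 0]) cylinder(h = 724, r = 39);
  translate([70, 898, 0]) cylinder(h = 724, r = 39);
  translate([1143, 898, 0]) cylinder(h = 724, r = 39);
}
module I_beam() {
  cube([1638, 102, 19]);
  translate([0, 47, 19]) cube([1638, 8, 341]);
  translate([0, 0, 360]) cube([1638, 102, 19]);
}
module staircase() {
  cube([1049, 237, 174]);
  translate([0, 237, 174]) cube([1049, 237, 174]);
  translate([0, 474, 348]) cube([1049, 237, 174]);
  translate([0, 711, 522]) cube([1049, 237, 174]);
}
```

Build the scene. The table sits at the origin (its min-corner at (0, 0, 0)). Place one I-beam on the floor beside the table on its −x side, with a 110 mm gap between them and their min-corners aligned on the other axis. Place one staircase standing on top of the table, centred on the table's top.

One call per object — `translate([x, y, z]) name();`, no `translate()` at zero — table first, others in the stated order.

table();
translate([-1748, 0, 0]) I_beam();
translate([82, 10, 772]) staircase();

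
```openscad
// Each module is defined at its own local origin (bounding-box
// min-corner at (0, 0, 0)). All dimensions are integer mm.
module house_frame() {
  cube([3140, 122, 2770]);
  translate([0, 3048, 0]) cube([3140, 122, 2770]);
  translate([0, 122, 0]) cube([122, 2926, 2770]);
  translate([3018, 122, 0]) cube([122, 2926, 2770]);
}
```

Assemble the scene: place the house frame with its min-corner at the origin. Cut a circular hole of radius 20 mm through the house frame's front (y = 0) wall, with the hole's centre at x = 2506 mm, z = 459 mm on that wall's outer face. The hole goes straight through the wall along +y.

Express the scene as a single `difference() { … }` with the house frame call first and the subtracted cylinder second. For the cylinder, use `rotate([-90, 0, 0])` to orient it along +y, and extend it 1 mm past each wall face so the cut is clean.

difference() {
  house_frame();
  translate([2506, -1, 459]) rotate([-90, 0, 0]) cylinder(h = 124, r = 20);
}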